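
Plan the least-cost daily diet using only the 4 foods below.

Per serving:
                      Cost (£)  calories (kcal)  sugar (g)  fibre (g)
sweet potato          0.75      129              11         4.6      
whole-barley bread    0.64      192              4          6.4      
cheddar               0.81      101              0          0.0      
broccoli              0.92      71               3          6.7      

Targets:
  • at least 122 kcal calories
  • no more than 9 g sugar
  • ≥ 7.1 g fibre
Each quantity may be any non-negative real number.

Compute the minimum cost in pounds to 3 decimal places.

£0.710

Set it up as a linear program. Let x1 = servings of sweet potato, x2 = servings of whole-barley bread, x3 = servings of cheddar, x4 = servings of broccoli.
Minimize 0.75x1 + 0.64x2 + 0.81x3 + 0.92x4 s.t.:
  129x1 + 192x2 + 101x3 + 71x4 ≥ 122   (calories)
  11x1 + 4x2 + 3x4 ≤ 9   (sugar)
  4.6x1 + 6.4x2 + 6.7x4 ≥ 7.1   (fibre)
  x1, x2, x3, x4 ≥ 0.
The optimal basis is {whole-barley bread}; sweet potato, cheddar, broccoli drop out. There the fibre constraint is tight.
Solving gives x2 = 1.109.
Objective = 0.64·1.109 = 0.70976.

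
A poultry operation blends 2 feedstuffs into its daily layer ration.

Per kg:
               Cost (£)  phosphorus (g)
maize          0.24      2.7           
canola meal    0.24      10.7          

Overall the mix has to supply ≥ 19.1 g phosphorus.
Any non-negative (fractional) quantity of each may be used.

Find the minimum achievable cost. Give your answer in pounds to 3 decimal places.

Treat it as an LP. Let x1 = kg of maize, x2 = kg of canola meal.
min 0.24x1 + 0.24x2 with:
  2.7x1 + 10.7x2 ≥ 19.1   (phosphorus)
  x1, x2 ≥ 0.
At the optimum only canola meal is positive (maize = 0). Binding constraint: phosphorus.
So canola meal = 1.785 kg.
Hence cost = 0.24·1.785 = £0.42840.

£0.428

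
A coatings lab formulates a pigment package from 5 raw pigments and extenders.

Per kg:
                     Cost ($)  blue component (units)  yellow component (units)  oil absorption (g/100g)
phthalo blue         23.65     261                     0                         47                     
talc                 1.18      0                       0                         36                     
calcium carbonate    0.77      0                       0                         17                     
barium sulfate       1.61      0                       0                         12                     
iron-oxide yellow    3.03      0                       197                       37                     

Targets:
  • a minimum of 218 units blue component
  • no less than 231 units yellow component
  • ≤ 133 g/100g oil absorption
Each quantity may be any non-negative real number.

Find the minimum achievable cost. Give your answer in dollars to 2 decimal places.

Treat it as an LP. Let x1 = kg of phthalo blue, x2 = kg of talc, x3 = kg of calcium carbonate, x4 = kg of barium sulfate, x5 = kg of iron-oxide yellow.
Minimize 23.65x1 + 1.18x2 + 0.77x3 + 1.61x4 + 3.03x5 subject to:
  261x1 ≥ 218   (blue component)
  197x5 ≥ 231   (yellow component)
  47x1 + 36x2 + 17x3 + 12x4 + 37x5 ≤ 133   (oil absorption)
  x1, x2, x3, x4, x5 ≥ 0.
The optimal basis is {phthalo blue, iron-oxide yellow}; talc, calcium carbonate, barium sulfate drop out. There the blue component and yellow component constraints are tight.
So phthalo blue = 0.8352 kg, iron-oxide yellow = 1.173 kg.
Cost = 23.65·0.8352 + 3.03·1.173 = 23.3067.

$23.31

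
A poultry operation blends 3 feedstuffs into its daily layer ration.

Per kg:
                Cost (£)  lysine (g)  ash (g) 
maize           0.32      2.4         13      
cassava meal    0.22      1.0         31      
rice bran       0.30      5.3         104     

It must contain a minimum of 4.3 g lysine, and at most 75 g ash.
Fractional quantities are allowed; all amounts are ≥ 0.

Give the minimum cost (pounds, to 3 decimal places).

Let x1 = kg of maize, x2 = kg of cassava meal, x3 = kg of rice bran.
Minimise 0.32x1 + 0.22x2 + 0.3x3 s.t.:
  2.4x1 + 1x2 + 5.3x3 ≥ 4.3   (lysine)
  13x1 + 31x2 + 104x3 ≤ 75   (ash)
  x1, x2, x3 ≥ 0.
At the optimum only maize, rice bran are positive (cassava meal = 0). The lysine and ash requirements are met with equality.
That vertex is x1 = 0.275, x3 = 0.6868.
Hence cost = 0.32·0.275 + 0.3·0.6868 = £0.29404.

£0.294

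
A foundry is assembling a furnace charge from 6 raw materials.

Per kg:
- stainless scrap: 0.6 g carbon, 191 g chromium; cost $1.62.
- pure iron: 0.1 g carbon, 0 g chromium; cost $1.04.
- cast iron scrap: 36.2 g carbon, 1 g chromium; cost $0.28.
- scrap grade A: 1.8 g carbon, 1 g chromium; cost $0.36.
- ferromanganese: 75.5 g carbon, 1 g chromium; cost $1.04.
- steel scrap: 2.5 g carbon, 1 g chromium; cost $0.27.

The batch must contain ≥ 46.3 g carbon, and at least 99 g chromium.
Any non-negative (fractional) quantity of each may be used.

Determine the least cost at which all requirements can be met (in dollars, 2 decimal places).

$1.18

Let x1 = kg of stainless scrap, x2 = kg of pure iron, x3 = kg of cast iron scrap, x4 = kg of scrap grade A, x5 = kg of ferromanganese, x6 = kg of steel scrap.
min 1.62x1 + 1.04x2 + 0.28x3 + 0.36x4 + 1.04x5 + 0.27x6 with:
  0.6x1 + 0.1x2 + 36.2x3 + 1.8x4 + 75.5x5 + 2.5x6 ≥ 46.3   (carbon)
  191x1 + 1x3 + 1x4 + 1x5 + 1x6 ≥ 99   (chromium)
  x1, x2, x3, x4, x5, x6 ≥ 0.
The minimum-cost mix takes nothing from pure iron, scrap grade A, ferromanganese, steel scrap — only stainless scrap, cast iron scrap. There the carbon and chromium constraints are tight.
Solving gives x1 = 0.5117, x3 = 1.271.
Objective = 1.62·0.5117 + 0.28·1.271 = 1.1848.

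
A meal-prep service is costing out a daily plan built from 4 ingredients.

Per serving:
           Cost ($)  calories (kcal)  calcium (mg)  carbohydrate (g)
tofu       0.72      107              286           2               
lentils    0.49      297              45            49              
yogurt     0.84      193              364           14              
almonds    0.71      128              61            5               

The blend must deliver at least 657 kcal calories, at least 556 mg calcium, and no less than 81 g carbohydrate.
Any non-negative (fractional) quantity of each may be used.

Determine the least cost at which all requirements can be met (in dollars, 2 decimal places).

Let x1 = servings of tofu, x2 = servings of lentils, x3 = servings of yogurt, x4 = servings of almonds.
Minimise 0.72x1 + 0.49x2 + 0.84x3 + 0.71x4 with:
  107x1 + 297x2 + 193x3 + 128x4 ≥ 657   (calories)
  286x1 + 45x2 + 364x3 + 61x4 ≥ 556   (calcium)
  2x1 + 49x2 + 14x3 + 5x4 ≥ 81   (carbohydrate)
  x1, x2, x3, x4 ≥ 0.
The cheapest feasible vertex uses only lentils, yogurt; tofu, almonds are not used. The calories and calcium requirements are met with equality.
That vertex is x2 = 1.326, x3 = 1.364.
Objective = 0.49·1.326 + 0.84·1.364 = 1.7955.

$1.80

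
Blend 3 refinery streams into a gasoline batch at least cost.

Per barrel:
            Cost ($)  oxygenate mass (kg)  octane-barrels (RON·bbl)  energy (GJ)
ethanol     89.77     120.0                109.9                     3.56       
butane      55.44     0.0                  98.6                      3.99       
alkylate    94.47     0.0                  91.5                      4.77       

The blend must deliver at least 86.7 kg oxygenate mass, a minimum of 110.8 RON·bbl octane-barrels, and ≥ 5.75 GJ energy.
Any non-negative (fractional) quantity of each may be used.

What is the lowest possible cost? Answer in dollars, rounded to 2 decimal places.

Let x1 = barrels of ethanol, x2 = barrels of butane, x3 = barrels of alkylate.
Minimize 89.77x1 + 55.44x2 + 94.47x3 s.t.:
  120x1 ≥ 86.7   (oxygenate mass)
  109.9x1 + 98.6x2 + 91.5x3 ≥ 110.8   (octane-barrels)
  3.56x1 + 3.99x2 + 4.77x3 ≥ 5.75   (energy)
  x1, x2, x3 ≥ 0.
The optimal basis is {ethanol, butane}; alkylate drops out. The oxygenate mass and energy requirements are met with equality.
Optimal quantities: ethanol = 0.7225 barrels, butane = 0.796466 barrels.
Objective = 89.77·0.7225 + 55.44·0.796466 = 109.0149.

$109.01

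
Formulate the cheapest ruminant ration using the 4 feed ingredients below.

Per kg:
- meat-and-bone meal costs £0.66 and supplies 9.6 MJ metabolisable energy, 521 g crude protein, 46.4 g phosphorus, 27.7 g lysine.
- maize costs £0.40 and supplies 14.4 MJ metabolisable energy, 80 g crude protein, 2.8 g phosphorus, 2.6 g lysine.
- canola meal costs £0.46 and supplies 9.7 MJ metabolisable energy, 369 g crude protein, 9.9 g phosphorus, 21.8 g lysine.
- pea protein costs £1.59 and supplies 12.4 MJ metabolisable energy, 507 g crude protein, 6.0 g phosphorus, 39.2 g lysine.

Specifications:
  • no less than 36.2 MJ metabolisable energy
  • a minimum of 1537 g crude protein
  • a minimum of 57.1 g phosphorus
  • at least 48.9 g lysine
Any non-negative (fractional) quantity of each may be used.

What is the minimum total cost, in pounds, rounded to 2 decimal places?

Treat it as an LP. Let x1 = kg of meat-and-bone meal, x2 = kg of maize, x3 = kg of canola meal, x4 = kg of pea protein.
Minimise 0.66x1 + 0.4x2 + 0.46x3 + 1.59x4 s.t.:
  9.6x1 + 14.4x2 + 9.7x3 + 12.4x4 ≥ 36.2   (metabolisable energy)
  521x1 + 80x2 + 369x3 + 507x4 ≥ 1537   (crude protein)
  46.4x1 + 2.8x2 + 9.9x3 + 6x4 ≥ 57.1   (phosphorus)
  27.7x1 + 2.6x2 + 21.8x3 + 39.2x4 ≥ 48.9   (lysine)
  x1, x2, x3, x4 ≥ 0.
The cheapest feasible vertex uses only meat-and-bone meal, canola meal; maize, pea protein are not used. Binding constraints: crude protein and phosphorus.
Solving gives x1 = 0.4893, x3 = 3.474.
Cost = 0.66·0.4893 + 0.46·3.474 = 1.9210.

£1.92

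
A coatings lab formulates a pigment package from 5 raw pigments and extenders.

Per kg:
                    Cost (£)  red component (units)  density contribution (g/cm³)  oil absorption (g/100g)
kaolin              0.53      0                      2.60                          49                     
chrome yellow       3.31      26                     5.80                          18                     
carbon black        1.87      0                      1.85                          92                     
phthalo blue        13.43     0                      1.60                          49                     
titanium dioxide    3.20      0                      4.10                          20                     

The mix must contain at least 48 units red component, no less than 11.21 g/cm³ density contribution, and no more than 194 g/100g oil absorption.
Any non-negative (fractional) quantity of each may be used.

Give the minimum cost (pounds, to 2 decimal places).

Let x1 = kg of kaolin, x2 = kg of chrome yellow, x3 = kg of carbon black, x4 = kg of phthalo blue, x5 = kg of titanium dioxide.
Minimise 0.53x1 + 3.31x2 + 1.87x3 + 13.43x4 + 3.2x5 with:
  26x2 ≥ 48   (red component)
  2.6x1 + 5.8x2 + 1.85x3 + 1.6x4 + 4.1x5 ≥ 11.21   (density contribution)
  49x1 + 18x2 + 92x3 + 49x4 + 20x5 ≤ 194   (oil absorption)
  x1, x2, x3, x4, x5 ≥ 0.
At the optimum only kaolin, chrome yellow are positive (carbon black, phthalo blue, titanium dioxide = 0). The red component and density contribution requirements are met with equality.
That vertex is x1 = 0.1932, x2 = 1.846.
Hence cost = 0.53·0.1932 + 3.31·1.846 = £6.2127.

£6.21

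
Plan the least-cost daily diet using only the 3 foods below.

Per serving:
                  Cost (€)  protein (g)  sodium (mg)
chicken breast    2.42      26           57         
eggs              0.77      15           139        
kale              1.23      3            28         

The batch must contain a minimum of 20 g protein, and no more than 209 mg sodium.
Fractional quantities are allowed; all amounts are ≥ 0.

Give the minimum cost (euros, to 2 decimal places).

Let x1 = servings of chicken breast, x2 = servings of eggs, x3 = servings of kale.
Minimise 2.42x1 + 0.77x2 + 1.23x3 s.t.:
  26x1 + 15x2 + 3x3 ≥ 20   (protein)
  57x1 + 139x2 + 28x3 ≤ 209   (sodium)
  x1, x2, x3 ≥ 0.
The optimal basis is {eggs}; chicken breast, kale drop out. Binding constraint: protein.
So eggs = 1.333 servings.
Cost = 0.77·1.333 = 1.0264.

€1.03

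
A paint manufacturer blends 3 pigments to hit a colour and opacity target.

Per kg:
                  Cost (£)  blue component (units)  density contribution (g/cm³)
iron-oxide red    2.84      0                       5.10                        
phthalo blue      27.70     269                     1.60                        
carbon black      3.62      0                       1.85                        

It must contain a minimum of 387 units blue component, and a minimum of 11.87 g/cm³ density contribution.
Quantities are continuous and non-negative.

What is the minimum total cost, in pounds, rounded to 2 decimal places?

£45.18

Let x1 = kg of iron-oxide red, x2 = kg of phthalo blue, x3 = kg of carbon black.
Minimize 2.84x1 + 27.7x2 + 3.62x3 with:
  269x2 ≥ 387   (blue component)
  5.1x1 + 1.6x2 + 1.85x3 ≥ 11.87   (density contribution)
  x1, x2, x3 ≥ 0.
The cheapest feasible vertex uses only iron-oxide red, phthalo blue; carbon black is not used. Binding constraints: blue component and density contribution.
So iron-oxide red = 1.8761 kg, phthalo blue = 1.4387 kg.
Cost = 2.84·1.8761 + 27.7·1.4387 = 45.1801.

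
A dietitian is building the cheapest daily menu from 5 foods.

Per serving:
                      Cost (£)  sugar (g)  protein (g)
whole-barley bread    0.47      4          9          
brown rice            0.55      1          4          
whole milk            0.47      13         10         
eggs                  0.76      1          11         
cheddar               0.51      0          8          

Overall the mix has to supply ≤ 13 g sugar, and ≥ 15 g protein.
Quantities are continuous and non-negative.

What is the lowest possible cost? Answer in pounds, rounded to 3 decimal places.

Set it up as a linear program. Let x1 = servings of whole-barley bread, x2 = servings of brown rice, x3 = servings of whole milk, x4 = servings of eggs, x5 = servings of cheddar.
min 0.47x1 + 0.55x2 + 0.47x3 + 0.76x4 + 0.51x5 with:
  4x1 + 1x2 + 13x3 + 1x4 ≤ 13   (sugar)
  9x1 + 4x2 + 10x3 + 11x4 + 8x5 ≥ 15   (protein)
  x1, x2, x3, x4, x5 ≥ 0.
The cheapest feasible vertex uses only whole-barley bread, whole milk; brown rice, eggs, cheddar are not used. The sugar and protein requirements are met with equality.
Optimal quantities: whole-barley bread = 0.8442 servings, whole milk = 0.7403 servings.
Objective = 0.47·0.8442 + 0.47·0.7403 = 0.74472.

£0.745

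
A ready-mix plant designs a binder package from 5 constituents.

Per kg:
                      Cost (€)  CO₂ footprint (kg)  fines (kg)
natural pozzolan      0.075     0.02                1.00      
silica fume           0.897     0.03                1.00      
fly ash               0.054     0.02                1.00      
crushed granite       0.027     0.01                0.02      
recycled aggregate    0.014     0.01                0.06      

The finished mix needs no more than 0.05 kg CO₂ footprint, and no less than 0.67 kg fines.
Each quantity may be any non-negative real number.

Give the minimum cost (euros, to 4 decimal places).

Treat it as an LP. Let x1 = kg of natural pozzolan, x2 = kg of silica fume, x3 = kg of fly ash, x4 = kg of crushed granite, x5 = kg of recycled aggregate.
Minimize 0.075x1 + 0.897x2 + 0.054x3 + 0.027x4 + 0.014x5 subject to:
  0.02x1 + 0.03x2 + 0.02x3 + 0.01x4 + 0.01x5 ≤ 0.05   (CO₂ footprint)
  1x1 + 1x2 + 1x3 + 0.02x4 + 0.06x5 ≥ 0.67   (fines)
  x1, x2, x3, x4, x5 ≥ 0.
The cheapest feasible vertex uses only fly ash; natural pozzolan, silica fume, crushed granite, recycled aggregate are not used. There the fines constraint is tight.
So fly ash = 0.67 kg.
Objective = 0.054·0.67 = 0.036180.

€0.0362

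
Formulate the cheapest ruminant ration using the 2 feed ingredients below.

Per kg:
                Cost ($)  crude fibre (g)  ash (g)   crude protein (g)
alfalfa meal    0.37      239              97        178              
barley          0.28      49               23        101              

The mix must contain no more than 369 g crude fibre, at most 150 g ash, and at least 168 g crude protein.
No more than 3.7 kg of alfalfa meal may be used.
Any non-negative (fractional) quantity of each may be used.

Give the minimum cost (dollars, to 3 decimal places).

$0.349

Set it up as a linear program. Let x1 = kg of alfalfa meal, x2 = kg of barley.
Minimise 0.37x1 + 0.28x2 s.t.:
  239x1 + 49x2 ≤ 369   (crude fibre)
  97x1 + 23x2 ≤ 150   (ash)
  178x1 + 101x2 ≥ 168   (crude protein)
  x1 ≤ 3.7
  x1, x2 ≥ 0.
The cheapest feasible vertex uses only alfalfa meal; barley is not used. Binding constraint: crude protein.
Optimal quantities: alfalfa meal = 0.9438 kg.
Hence cost = 0.37·0.9438 = $0.34921.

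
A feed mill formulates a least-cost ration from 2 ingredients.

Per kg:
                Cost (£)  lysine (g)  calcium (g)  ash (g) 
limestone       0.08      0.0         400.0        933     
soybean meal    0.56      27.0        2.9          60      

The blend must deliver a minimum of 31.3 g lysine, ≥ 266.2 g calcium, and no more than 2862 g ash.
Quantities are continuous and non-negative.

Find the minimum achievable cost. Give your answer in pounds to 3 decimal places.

This is a linear program. Let x1 = kg of limestone, x2 = kg of soybean meal.
min 0.08x1 + 0.56x2 subject to:
  27x2 ≥ 31.3   (lysine)
  400x1 + 2.9x2 ≥ 266.2   (calcium)
  933x1 + 60x2 ≤ 2862   (ash)
  x1, x2 ≥ 0.
Both inputs are positive at the optimum. Binding constraints: lysine and calcium.
So limestone = 0.6571 kg, soybean meal = 1.159 kg.
Total cost: 0.08·0.6571 + 0.56·1.159 = 0.70161.

£0.702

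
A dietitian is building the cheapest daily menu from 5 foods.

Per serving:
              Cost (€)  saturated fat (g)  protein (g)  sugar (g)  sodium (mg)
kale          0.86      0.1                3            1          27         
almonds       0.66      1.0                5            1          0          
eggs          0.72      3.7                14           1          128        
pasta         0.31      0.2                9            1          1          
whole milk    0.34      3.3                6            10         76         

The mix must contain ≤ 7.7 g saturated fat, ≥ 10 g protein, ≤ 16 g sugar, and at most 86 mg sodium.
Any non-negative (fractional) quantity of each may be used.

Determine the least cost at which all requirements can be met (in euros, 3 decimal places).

Treat it as an LP. Let x1 = servings of kale, x2 = servings of almonds, x3 = servings of eggs, x4 = servings of pasta, x5 = servings of whole milk.
Minimize 0.86x1 + 0.66x2 + 0.72x3 + 0.31x4 + 0.34x5 subject to:
  0.1x1 + 1x2 + 3.7x3 + 0.2x4 + 3.3x5 ≤ 7.7   (saturated fat)
  3x1 + 5x2 + 14x3 + 9x4 + 6x5 ≥ 10   (protein)
  1x1 + 1x2 + 1x3 + 1x4 + 10x5 ≤ 16   (sugar)
  27x1 + 128x3 + 1x4 + 76x5 ≤ 86   (sodium)
  x1, x2, x3, x4, x5 ≥ 0.
The cheapest feasible vertex uses only pasta; kale, almonds, eggs, whole milk are not used. Binding constraint: protein.
So pasta = 1.111 servings.
Total cost: 0.31·1.111 = 0.34441.

€0.344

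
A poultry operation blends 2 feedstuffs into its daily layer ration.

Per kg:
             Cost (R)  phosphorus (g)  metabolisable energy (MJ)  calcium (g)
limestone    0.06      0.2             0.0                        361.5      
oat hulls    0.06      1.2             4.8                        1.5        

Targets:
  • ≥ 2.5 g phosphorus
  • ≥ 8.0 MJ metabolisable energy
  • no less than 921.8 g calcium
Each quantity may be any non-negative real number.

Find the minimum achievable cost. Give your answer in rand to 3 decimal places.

Let x1 = kg of limestone, x2 = kg of oat hulls.
Minimize 0.06x1 + 0.06x2 s.t.:
  0.2x1 + 1.2x2 ≥ 2.5   (phosphorus)
  4.8x2 ≥ 8   (metabolisable energy)
  361.5x1 + 1.5x2 ≥ 921.8   (calcium)
  x1, x2 ≥ 0.
Both inputs are positive at the optimum. Binding constraints: metabolisable energy and calcium.
Solving gives x1 = 2.543, x2 = 1.667.
Cost = 0.06·2.543 + 0.06·1.667 = 0.25260.

R0.253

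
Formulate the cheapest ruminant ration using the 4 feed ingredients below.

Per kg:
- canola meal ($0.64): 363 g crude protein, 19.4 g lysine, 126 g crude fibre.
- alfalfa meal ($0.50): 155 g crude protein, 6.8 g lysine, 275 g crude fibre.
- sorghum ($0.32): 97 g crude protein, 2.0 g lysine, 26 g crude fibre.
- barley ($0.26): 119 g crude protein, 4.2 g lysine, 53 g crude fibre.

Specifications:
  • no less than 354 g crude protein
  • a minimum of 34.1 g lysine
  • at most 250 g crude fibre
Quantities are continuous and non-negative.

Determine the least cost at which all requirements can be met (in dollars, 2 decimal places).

$1.12

Set it up as a linear program. Let x1 = kg of canola meal, x2 = kg of alfalfa meal, x3 = kg of sorghum, x4 = kg of barley.
Minimise 0.64x1 + 0.5x2 + 0.32x3 + 0.26x4 with:
  363x1 + 155x2 + 97x3 + 119x4 ≥ 354   (crude protein)
  19.4x1 + 6.8x2 + 2x3 + 4.2x4 ≥ 34.1   (lysine)
  126x1 + 275x2 + 26x3 + 53x4 ≤ 250   (crude fibre)
  x1, x2, x3, x4 ≥ 0.
The minimum-cost mix takes nothing from alfalfa meal, sorghum, barley — only canola meal. The lysine requirement is met with equality.
Optimal quantities: canola meal = 1.7577 kg.
Total cost: 0.64·1.7577 = 1.1249.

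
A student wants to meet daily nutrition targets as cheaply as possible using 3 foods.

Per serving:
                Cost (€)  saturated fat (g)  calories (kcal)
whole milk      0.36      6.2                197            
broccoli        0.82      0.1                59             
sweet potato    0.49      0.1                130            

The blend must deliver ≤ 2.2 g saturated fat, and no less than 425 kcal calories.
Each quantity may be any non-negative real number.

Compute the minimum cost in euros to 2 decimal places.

€1.48

Let x1 = servings of whole milk, x2 = servings of broccoli, x3 = servings of sweet potato.
Minimize 0.36x1 + 0.82x2 + 0.49x3 subject to:
  6.2x1 + 0.1x2 + 0.1x3 ≤ 2.2   (saturated fat)
  197x1 + 59x2 + 130x3 ≥ 425   (calories)
  x1, x2, x3 ≥ 0.
The cheapest feasible vertex uses only whole milk, sweet potato; broccoli is not used. The saturated fat and calories requirements are met with equality.
That vertex is x1 = 0.3097, x3 = 2.8.
Total cost: 0.36·0.3097 + 0.49·2.8 = 1.4835.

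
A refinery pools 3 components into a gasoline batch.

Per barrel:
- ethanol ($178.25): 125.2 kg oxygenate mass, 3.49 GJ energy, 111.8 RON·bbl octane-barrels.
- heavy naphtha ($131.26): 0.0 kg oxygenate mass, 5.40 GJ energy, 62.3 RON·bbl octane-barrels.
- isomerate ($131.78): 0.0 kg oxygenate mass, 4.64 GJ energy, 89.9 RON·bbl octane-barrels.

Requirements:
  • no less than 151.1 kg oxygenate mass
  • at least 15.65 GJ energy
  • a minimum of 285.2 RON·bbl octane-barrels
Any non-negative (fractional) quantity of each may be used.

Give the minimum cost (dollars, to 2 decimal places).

This is a linear program. Let x1 = barrels of ethanol, x2 = barrels of heavy naphtha, x3 = barrels of isomerate.
Minimize 178.25x1 + 131.26x2 + 131.78x3 subject to:
  125.2x1 ≥ 151.1   (oxygenate mass)
  3.49x1 + 5.4x2 + 4.64x3 ≥ 15.65   (energy)
  111.8x1 + 62.3x2 + 89.9x3 ≥ 285.2   (octane-barrels)
  x1, x2, x3 ≥ 0.
All 3 inputs are positive at the optimum. Binding constraints: oxygenate mass, energy, octane-barrels.
Solving gives x1 = 1.2069, x2 = 1.6855, x3 = 0.50349.
Cost = 178.25·1.2069 + 131.26·1.6855 + 131.78·0.50349 = 502.7186.

$502.72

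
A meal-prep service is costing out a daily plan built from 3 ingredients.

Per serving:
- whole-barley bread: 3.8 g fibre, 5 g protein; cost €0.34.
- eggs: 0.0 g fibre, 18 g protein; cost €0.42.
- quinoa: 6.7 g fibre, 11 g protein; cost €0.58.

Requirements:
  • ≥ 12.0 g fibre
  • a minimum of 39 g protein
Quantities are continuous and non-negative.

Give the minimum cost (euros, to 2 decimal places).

This is a linear program. Let x1 = servings of whole-barley bread, x2 = servings of eggs, x3 = servings of quinoa.
Minimize 0.34x1 + 0.42x2 + 0.58x3 s.t.:
  3.8x1 + 6.7x3 ≥ 12   (fibre)
  5x1 + 18x2 + 11x3 ≥ 39   (protein)
  x1, x2, x3 ≥ 0.
At the optimum only eggs, quinoa are positive (whole-barley bread = 0). Binding constraints: fibre and protein.
Optimal quantities: eggs = 1.072 servings, quinoa = 1.791 servings.
Hence cost = 0.42·1.072 + 0.58·1.791 = €1.4890.

€1.49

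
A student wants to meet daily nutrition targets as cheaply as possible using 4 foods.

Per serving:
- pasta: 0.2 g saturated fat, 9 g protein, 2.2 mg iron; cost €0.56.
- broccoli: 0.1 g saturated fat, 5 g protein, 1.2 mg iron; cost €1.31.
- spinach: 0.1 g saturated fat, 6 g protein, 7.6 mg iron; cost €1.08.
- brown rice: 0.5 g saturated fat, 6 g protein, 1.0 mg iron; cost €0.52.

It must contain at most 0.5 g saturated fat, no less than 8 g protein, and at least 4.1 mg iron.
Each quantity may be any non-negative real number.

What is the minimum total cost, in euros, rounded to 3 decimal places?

€0.745

Let x1 = servings of pasta, x2 = servings of broccoli, x3 = servings of spinach, x4 = servings of brown rice.
Minimise 0.56x1 + 1.31x2 + 1.08x3 + 0.52x4 with:
  0.2x1 + 0.1x2 + 0.1x3 + 0.5x4 ≤ 0.5   (saturated fat)
  9x1 + 5x2 + 6x3 + 6x4 ≥ 8   (protein)
  2.2x1 + 1.2x2 + 7.6x3 + 1x4 ≥ 4.1   (iron)
  x1, x2, x3, x4 ≥ 0.
At the optimum only pasta, spinach are positive (broccoli, brown rice = 0). The protein and iron requirements are met with equality.
So pasta = 0.6558 servings, spinach = 0.3496 servings.
Total cost: 0.56·0.6558 + 1.08·0.3496 = 0.74482.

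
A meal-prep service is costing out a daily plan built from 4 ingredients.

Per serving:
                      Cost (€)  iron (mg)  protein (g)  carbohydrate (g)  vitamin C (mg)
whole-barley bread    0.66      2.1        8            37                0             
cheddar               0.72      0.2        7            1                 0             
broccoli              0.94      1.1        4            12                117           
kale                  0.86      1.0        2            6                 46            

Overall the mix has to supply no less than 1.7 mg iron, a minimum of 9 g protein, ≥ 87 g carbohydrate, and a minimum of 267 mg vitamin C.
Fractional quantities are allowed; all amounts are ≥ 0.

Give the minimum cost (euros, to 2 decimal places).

€3.21

Let x1 = servings of whole-barley bread, x2 = servings of cheddar, x3 = servings of broccoli, x4 = servings of kale.
min 0.66x1 + 0.72x2 + 0.94x3 + 0.86x4 s.t.:
  2.1x1 + 0.2x2 + 1.1x3 + 1x4 ≥ 1.7   (iron)
  8x1 + 7x2 + 4x3 + 2x4 ≥ 9   (protein)
  37x1 + 1x2 + 12x3 + 6x4 ≥ 87   (carbohydrate)
  117x3 + 46x4 ≥ 267   (vitamin C)
  x1, x2, x3, x4 ≥ 0.
The cheapest feasible vertex uses only whole-barley bread, broccoli; cheddar, kale are not used. There the carbohydrate and vitamin C constraints are tight.
That vertex is x1 = 1.611, x3 = 2.282.
Objective = 0.66·1.611 + 0.94·2.282 = 3.2083.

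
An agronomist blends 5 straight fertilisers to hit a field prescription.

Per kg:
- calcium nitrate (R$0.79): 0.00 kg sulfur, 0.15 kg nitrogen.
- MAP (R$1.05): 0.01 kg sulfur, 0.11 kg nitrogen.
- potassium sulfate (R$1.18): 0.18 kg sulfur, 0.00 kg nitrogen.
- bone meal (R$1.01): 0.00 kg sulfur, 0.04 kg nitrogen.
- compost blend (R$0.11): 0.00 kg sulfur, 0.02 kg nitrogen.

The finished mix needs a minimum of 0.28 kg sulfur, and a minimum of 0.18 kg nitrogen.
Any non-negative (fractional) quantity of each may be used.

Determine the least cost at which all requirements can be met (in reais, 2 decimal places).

Let x1 = kg of calcium nitrate, x2 = kg of MAP, x3 = kg of potassium sulfate, x4 = kg of bone meal, x5 = kg of compost blend.
min 0.79x1 + 1.05x2 + 1.18x3 + 1.01x4 + 0.11x5 with:
  0.01x2 + 0.18x3 ≥ 0.28   (sulfur)
  0.15x1 + 0.11x2 + 0.04x4 + 0.02x5 ≥ 0.18   (nitrogen)
  x1, x2, x3, x4, x5 ≥ 0.
The cheapest feasible vertex uses only calcium nitrate, potassium sulfate; MAP, bone meal, compost blend are not used. The sulfur and nitrogen requirements are met with equality.
That vertex is x1 = 1.2, x3 = 1.556.
Cost = 0.79·1.2 + 1.18·1.556 = 2.7841.

R$2.78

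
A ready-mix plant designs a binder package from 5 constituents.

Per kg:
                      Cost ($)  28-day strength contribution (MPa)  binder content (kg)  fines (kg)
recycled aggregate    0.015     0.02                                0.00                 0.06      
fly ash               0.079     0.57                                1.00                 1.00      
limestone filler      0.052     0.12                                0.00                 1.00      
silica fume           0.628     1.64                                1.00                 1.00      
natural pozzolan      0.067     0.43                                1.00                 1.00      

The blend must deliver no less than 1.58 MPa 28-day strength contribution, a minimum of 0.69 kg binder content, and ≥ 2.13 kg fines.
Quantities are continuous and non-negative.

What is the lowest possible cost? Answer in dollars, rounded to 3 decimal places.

$0.219

Set it up as a linear program. Let x1 = kg of recycled aggregate, x2 = kg of fly ash, x3 = kg of limestone filler, x4 = kg of silica fume, x5 = kg of natural pozzolan.
Minimize 0.015x1 + 0.079x2 + 0.052x3 + 0.628x4 + 0.067x5 s.t.:
  0.02x1 + 0.57x2 + 0.12x3 + 1.64x4 + 0.43x5 ≥ 1.58   (28-day strength contribution)
  1x2 + 1x4 + 1x5 ≥ 0.69   (binder content)
  0.06x1 + 1x2 + 1x3 + 1x4 + 1x5 ≥ 2.13   (fines)
  x1, x2, x3, x4, x5 ≥ 0.
The minimum-cost mix takes nothing from recycled aggregate, limestone filler, silica fume, natural pozzolan — only fly ash. Binding constraint: 28-day strength contribution.
That vertex is x2 = 2.772.
Cost = 0.079·2.772 = 0.21899.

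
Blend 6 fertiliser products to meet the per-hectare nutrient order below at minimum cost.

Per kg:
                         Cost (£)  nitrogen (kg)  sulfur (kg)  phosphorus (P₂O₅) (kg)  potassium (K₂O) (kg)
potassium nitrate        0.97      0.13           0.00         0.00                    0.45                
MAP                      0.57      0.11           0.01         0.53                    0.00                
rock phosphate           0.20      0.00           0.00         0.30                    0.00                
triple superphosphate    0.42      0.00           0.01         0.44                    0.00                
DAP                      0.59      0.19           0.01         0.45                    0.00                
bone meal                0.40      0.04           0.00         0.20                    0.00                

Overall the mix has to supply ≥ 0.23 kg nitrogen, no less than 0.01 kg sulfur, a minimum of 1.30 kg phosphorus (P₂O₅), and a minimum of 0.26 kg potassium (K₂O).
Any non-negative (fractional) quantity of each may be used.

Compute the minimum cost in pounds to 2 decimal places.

£1.68

Treat it as an LP. Let x1 = kg of potassium nitrate, x2 = kg of MAP, x3 = kg of rock phosphate, x4 = kg of triple superphosphate, x5 = kg of DAP, x6 = kg of bone meal.
Minimize 0.97x1 + 0.57x2 + 0.2x3 + 0.42x4 + 0.59x5 + 0.4x6 subject to:
  0.13x1 + 0.11x2 + 0.19x5 + 0.04x6 ≥ 0.23   (nitrogen)
  0.01x2 + 0.01x4 + 0.01x5 ≥ 0.01   (sulfur)
  0.53x2 + 0.3x3 + 0.44x4 + 0.45x5 + 0.2x6 ≥ 1.3   (phosphorus (P₂O₅))
  0.45x1 ≥ 0.26   (potassium (K₂O))
  x1, x2, x3, x4, x5, x6 ≥ 0.
At the optimum only potassium nitrate, MAP, rock phosphate, DAP are positive (triple superphosphate, bone meal = 0). Binding constraints: nitrogen, sulfur, phosphorus (P₂O₅), potassium (K₂O).
Optimal quantities: potassium nitrate = 0.5778 kg, MAP = 0.4389 kg, rock phosphate = 2.716 kg, DAP = 0.5611 kg.
Hence cost = 0.97·0.5778 + 0.57·0.4389 + 0.2·2.716 + 0.59·0.5611 = £1.6849.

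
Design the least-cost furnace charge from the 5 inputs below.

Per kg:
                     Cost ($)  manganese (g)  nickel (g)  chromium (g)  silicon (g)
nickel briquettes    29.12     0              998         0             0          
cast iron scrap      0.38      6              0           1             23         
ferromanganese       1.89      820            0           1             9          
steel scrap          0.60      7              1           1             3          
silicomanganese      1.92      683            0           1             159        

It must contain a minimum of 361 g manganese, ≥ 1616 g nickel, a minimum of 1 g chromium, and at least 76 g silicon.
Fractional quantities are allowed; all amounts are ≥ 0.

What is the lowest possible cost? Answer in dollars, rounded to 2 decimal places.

Let x1 = kg of nickel briquettes, x2 = kg of cast iron scrap, x3 = kg of ferromanganese, x4 = kg of steel scrap, x5 = kg of silicomanganese.
min 29.12x1 + 0.38x2 + 1.89x3 + 0.6x4 + 1.92x5 with:
  6x2 + 820x3 + 7x4 + 683x5 ≥ 361   (manganese)
  998x1 + 1x4 ≥ 1616   (nickel)
  1x2 + 1x3 + 1x4 + 1x5 ≥ 1   (chromium)
  23x2 + 9x3 + 3x4 + 159x5 ≥ 76   (silicon)
  x1, x2, x3, x4, x5 ≥ 0.
The minimum-cost mix takes nothing from steel scrap — only nickel briquettes, cast iron scrap, ferromanganese, silicomanganese. Binding constraints: manganese, nickel, chromium, silicon.
So nickel briquettes = 1.619 kg, cast iron scrap = 0.4965 kg, ferromanganese = 0.1032 kg, silicomanganese = 0.4003 kg.
Cost = 29.12·1.619 + 0.38·0.4965 + 1.89·0.1032 + 1.92·0.4003 = 48.2976.

$48.30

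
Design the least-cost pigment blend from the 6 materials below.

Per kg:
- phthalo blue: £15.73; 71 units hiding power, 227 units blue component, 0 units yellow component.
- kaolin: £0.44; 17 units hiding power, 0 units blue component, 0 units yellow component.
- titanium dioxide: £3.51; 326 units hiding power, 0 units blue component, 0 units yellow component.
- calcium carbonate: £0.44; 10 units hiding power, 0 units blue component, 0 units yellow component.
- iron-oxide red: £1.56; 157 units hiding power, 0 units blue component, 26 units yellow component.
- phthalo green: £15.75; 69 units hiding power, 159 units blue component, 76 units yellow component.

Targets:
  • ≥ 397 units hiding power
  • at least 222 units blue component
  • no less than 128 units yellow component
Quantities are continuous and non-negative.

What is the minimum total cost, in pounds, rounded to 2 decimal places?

Let x1 = kg of phthalo blue, x2 = kg of kaolin, x3 = kg of titanium dioxide, x4 = kg of calcium carbonate, x5 = kg of iron-oxide red, x6 = kg of phthalo green.
Minimize 15.73x1 + 0.44x2 + 3.51x3 + 0.44x4 + 1.56x5 + 15.75x6 s.t.:
  71x1 + 17x2 + 326x3 + 10x4 + 157x5 + 69x6 ≥ 397   (hiding power)
  227x1 + 159x6 ≥ 222   (blue component)
  26x5 + 76x6 ≥ 128   (yellow component)
  x1, x2, x3, x4, x5, x6 ≥ 0.
The minimum-cost mix takes nothing from kaolin, titanium dioxide, calcium carbonate, phthalo green — only phthalo blue, iron-oxide red. Binding constraints: blue component and yellow component.
Solving gives x1 = 0.978, x5 = 4.923.
Objective = 15.73·0.978 + 1.56·4.923 = 23.0638.

£23.06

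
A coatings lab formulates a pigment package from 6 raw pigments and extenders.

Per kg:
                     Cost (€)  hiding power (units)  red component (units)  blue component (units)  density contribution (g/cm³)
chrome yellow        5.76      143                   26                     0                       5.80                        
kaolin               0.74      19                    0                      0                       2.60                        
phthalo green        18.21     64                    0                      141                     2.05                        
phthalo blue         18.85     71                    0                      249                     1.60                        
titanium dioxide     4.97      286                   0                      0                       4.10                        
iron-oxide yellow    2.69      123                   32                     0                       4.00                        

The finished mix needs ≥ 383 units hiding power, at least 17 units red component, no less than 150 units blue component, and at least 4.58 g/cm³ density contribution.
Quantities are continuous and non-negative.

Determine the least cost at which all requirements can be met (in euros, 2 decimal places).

€17.56

Treat it as an LP. Let x1 = kg of chrome yellow, x2 = kg of kaolin, x3 = kg of phthalo green, x4 = kg of phthalo blue, x5 = kg of titanium dioxide, x6 = kg of iron-oxide yellow.
Minimise 5.76x1 + 0.74x2 + 18.21x3 + 18.85x4 + 4.97x5 + 2.69x6 s.t.:
  143x1 + 19x2 + 64x3 + 71x4 + 286x5 + 123x6 ≥ 383   (hiding power)
  26x1 + 32x6 ≥ 17   (red component)
  141x3 + 249x4 ≥ 150   (blue component)
  5.8x1 + 2.6x2 + 2.05x3 + 1.6x4 + 4.1x5 + 4x6 ≥ 4.58   (density contribution)
  x1, x2, x3, x4, x5, x6 ≥ 0.
The cheapest feasible vertex uses only phthalo blue, titanium dioxide, iron-oxide yellow; chrome yellow, kaolin, phthalo green are not used. Binding constraints: hiding power, red component, blue component.
That vertex is x4 = 0.6024, x5 = 0.9611, x6 = 0.5312.
Total cost: 18.85·0.6024 + 4.97·0.9611 + 2.69·0.5312 = 17.5608.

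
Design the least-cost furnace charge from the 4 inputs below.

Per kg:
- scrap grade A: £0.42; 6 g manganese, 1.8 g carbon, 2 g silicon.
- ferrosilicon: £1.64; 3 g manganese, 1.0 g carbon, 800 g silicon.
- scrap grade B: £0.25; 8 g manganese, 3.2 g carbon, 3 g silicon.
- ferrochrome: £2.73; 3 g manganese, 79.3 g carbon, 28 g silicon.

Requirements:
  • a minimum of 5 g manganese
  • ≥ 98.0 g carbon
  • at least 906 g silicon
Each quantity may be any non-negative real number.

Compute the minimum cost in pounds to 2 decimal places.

£5.12

Let x1 = kg of scrap grade A, x2 = kg of ferrosilicon, x3 = kg of scrap grade B, x4 = kg of ferrochrome.
Minimise 0.42x1 + 1.64x2 + 0.25x3 + 2.73x4 s.t.:
  6x1 + 3x2 + 8x3 + 3x4 ≥ 5   (manganese)
  1.8x1 + 1x2 + 3.2x3 + 79.3x4 ≥ 98   (carbon)
  2x1 + 800x2 + 3x3 + 28x4 ≥ 906   (silicon)
  x1, x2, x3, x4 ≥ 0.
At the optimum only ferrosilicon, ferrochrome are positive (scrap grade A, scrap grade B = 0). The carbon and silicon requirements are met with equality.
So ferrosilicon = 1.09 kg, ferrochrome = 1.222 kg.
Hence cost = 1.64·1.09 + 2.73·1.222 = £5.1237.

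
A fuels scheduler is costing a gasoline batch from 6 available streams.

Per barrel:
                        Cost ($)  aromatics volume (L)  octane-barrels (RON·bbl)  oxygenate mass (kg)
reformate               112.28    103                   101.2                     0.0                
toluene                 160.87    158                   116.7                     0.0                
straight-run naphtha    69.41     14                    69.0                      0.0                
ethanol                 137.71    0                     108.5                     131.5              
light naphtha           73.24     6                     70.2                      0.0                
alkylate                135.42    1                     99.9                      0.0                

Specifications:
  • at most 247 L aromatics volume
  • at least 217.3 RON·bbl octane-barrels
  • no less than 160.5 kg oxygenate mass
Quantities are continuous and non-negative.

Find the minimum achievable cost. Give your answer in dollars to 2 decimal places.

$253.46

Set it up as a linear program. Let x1 = barrels of reformate, x2 = barrels of toluene, x3 = barrels of straight-run naphtha, x4 = barrels of ethanol, x5 = barrels of light naphtha, x6 = barrels of alkylate.
Minimise 112.28x1 + 160.87x2 + 69.41x3 + 137.71x4 + 73.24x5 + 135.42x6 s.t.:
  103x1 + 158x2 + 14x3 + 6x5 + 1x6 ≤ 247   (aromatics volume)
  101.2x1 + 116.7x2 + 69x3 + 108.5x4 + 70.2x5 + 99.9x6 ≥ 217.3   (octane-barrels)
  131.5x4 ≥ 160.5   (oxygenate mass)
  x1, x2, x3, x4, x5, x6 ≥ 0.
The optimal basis is {straight-run naphtha, ethanol}; reformate, toluene, light naphtha, alkylate drop out. There the octane-barrels and oxygenate mass constraints are tight.
Solving gives x3 = 1.23003, x4 = 1.22053.
Objective = 69.41·1.23003 + 137.71·1.22053 = 253.4556.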